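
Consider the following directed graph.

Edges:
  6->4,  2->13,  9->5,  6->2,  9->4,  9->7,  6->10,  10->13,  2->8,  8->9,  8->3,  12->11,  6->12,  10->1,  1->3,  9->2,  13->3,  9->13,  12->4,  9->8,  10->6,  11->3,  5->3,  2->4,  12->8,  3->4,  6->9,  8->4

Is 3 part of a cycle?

No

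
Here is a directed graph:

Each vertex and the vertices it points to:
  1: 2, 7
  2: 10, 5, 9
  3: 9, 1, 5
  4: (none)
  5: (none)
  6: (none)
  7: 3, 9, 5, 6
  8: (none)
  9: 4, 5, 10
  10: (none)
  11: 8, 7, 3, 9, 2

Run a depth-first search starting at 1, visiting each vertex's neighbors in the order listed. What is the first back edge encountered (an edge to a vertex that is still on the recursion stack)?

3->1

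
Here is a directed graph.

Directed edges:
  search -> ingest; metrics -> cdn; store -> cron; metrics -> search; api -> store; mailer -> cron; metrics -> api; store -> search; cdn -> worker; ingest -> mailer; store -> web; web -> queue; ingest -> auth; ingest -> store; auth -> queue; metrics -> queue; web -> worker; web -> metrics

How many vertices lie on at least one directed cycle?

6

A vertex is on a directed cycle iff it belongs to a strongly connected component of size ≥ 2 (or has a self-loop).
The vertices on cycles are {api, web, store, ingest, search, metrics} — 6 in total.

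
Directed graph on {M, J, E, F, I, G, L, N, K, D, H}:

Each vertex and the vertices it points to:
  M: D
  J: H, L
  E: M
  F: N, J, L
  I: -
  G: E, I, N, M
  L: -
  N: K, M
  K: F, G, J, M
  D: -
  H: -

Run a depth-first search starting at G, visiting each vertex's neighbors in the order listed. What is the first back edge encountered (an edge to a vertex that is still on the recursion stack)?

DFS from G (visiting each vertex's neighbors in the order listed); mark gray on enter, black on exit:
G gray
  E gray
    M gray
      D gray
      D black
    M black
  E black
  I gray
  I black
  N gray
    K gray
      F gray
        F→N: N is gray → back edge
First back edge: F → N.

F->N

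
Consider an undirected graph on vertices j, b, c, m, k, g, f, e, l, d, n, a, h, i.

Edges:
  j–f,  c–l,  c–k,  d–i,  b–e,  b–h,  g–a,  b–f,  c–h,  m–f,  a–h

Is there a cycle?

No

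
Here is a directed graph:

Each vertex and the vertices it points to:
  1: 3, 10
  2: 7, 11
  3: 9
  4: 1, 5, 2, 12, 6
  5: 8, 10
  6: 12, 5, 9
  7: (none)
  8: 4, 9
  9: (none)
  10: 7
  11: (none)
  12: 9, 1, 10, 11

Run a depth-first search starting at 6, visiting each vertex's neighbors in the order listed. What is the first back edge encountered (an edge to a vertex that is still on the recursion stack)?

DFS from 6 (visiting each vertex's neighbors in the order listed); mark gray on enter, black on exit:
6 gray
  12 gray
    9 gray
    9 black
    1 gray
      3 gray
        3→9: 9 black — skip
      3 black
      10 gray
        7 gray
        7 black
      10 black
    1 black
    12→10: 10 black — skip
    11 gray
    11 black
  12 black
  5 gray
    8 gray
      4 gray
        4→1: 1 black — skip
        4→5: 5 is gray → back edge
First back edge: 4 → 5.

4->5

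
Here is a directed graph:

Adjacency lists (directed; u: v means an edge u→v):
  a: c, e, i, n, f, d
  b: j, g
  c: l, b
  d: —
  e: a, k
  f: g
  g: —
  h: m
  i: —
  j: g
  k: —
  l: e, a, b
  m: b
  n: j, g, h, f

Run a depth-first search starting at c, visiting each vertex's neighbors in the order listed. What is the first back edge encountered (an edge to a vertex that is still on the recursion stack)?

a→c

DFS from c (visiting each vertex's neighbors in the order listed); mark gray on enter, black on exit:
c gray
  l gray
    e gray
      a gray
        a→c: c is gray → back edge
First back edge: a → c.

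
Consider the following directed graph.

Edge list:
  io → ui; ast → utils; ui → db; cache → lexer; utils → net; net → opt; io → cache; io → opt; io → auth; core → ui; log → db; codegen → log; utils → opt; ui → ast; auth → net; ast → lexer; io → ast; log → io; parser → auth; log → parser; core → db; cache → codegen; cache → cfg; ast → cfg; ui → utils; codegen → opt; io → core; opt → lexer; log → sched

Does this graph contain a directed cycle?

Yes

DFS with white/gray/black marking, starting from core:
core gray
  ui gray
    db gray
    db black
    utils gray
      opt gray
        lexer gray
        lexer black
      opt black
      net gray
        net→opt: opt black — skip
      net black
    utils black
    ast gray
      ast→utils: utils black — skip
      cfg gray
      cfg black
      ast→lexer: lexer black — skip
    ast black
  ui black
  core→db: db black — skip
core black
io gray
  io→ast: ast black — skip
  auth gray
    auth→net: net black — skip
  auth black
  io→opt: opt black — skip
  io→ui: ui black — skip
  io→core: core black — skip
  cache gray
    cache→cfg: cfg black — skip
    cache→lexer: lexer black — skip
    codegen gray
      codegen→opt: opt black — skip
      log gray
        log→io: io is gray → back edge
Back edge found, so a cycle exists: io → cache → codegen → log → io.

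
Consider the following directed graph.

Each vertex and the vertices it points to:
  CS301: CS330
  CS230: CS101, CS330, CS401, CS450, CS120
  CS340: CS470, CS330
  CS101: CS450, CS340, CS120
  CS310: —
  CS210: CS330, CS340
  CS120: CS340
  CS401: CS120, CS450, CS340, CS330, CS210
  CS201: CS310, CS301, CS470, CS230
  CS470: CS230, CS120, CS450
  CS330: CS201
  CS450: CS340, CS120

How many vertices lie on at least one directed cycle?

A vertex is on a directed cycle iff it belongs to a strongly connected component of size ≥ 2 (or has a self-loop).
The vertices on cycles are {CS101, CS120, CS201, CS210, CS230, CS301, CS330, CS340, CS401, CS450, CS470} — 11 in total.

11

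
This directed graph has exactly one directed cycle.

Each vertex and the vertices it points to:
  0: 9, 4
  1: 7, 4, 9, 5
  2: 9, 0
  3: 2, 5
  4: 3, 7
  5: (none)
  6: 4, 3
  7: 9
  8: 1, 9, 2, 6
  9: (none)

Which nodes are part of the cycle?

DFS with gray/black marking from 3:
3 gray
  2 gray
    9 gray
    9 black
    0 gray
      0→9: 9 black — skip
      4 gray
        4→3: 3 is gray → back edge
Back edge closes the cycle 3 → 2 → 0 → 4 → 3; its vertices are {0, 2, 3, 4}.

0, 2, 3, 4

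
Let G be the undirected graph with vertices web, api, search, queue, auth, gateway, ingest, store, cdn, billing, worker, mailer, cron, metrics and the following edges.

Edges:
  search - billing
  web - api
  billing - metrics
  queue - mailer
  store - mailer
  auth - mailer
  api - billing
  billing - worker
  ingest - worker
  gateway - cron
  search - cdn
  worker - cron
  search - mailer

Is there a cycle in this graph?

No

DFS, tracking each vertex's parent; an edge to a visited non-parent vertex closes a cycle.
Start from store:
visit store (parent –)
  visit mailer (parent store)
    visit auth (parent mailer)
      auth–mailer: parent, skip
    visit queue (parent mailer)
      queue–mailer: parent, skip
    visit search (parent mailer)
      visit cdn (parent search)
        cdn–search: parent, skip
      visit billing (parent search)
        visit api (parent billing)
          api–billing: parent, skip
          visit web (parent api)
            web–api: parent, skip
        visit worker (parent billing)
          visit ingest (parent worker)
            ingest–worker: parent, skip
          worker–billing: parent, skip
          visit cron (parent worker)
            cron–worker: parent, skip
            visit gateway (parent cron)
              gateway–cron: parent, skip
        visit metrics (parent billing)
          metrics–billing: parent, skip
        billing–search: parent, skip
      search–mailer: parent, skip
    mailer–store: parent, skip
No non-parent visited neighbor found — the graph is a forest.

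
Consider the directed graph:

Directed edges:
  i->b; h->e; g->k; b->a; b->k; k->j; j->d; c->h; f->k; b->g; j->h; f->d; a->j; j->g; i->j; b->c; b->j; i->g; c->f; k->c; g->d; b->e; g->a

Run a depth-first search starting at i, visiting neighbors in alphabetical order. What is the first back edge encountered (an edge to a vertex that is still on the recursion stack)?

g→a

DFS from i (visiting neighbors in alphabetical order); mark gray on enter, black on exit:
i gray
  b gray
    a gray
      j gray
        d gray
        d black
        g gray
          g→a: a is gray → back edge
First back edge: g → a.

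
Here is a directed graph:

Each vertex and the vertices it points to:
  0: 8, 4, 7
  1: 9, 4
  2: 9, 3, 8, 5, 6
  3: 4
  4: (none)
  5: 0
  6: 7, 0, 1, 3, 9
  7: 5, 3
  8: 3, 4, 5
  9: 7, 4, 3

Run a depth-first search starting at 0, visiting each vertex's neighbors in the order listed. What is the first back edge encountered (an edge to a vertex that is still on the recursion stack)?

DFS from 0 (visiting each vertex's neighbors in the order listed); mark gray on enter, black on exit:
0 gray
  8 gray
    3 gray
      4 gray
      4 black
    3 black
    8→4: 4 black — skip
    5 gray
      5→0: 0 is gray → back edge
First back edge: 5 → 0.

5→0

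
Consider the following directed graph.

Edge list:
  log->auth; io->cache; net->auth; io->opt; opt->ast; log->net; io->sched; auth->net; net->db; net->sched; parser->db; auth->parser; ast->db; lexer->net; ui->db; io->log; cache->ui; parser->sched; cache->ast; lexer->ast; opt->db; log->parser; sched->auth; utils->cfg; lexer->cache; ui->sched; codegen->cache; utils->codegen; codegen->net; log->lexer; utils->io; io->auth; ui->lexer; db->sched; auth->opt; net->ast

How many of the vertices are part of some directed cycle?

10

A vertex is on a directed cycle iff it belongs to a strongly connected component of size ≥ 2 (or has a self-loop).
The vertices on cycles are {db, ui, ast, net, opt, auth, cache, lexer, sched, parser} — 10 in total.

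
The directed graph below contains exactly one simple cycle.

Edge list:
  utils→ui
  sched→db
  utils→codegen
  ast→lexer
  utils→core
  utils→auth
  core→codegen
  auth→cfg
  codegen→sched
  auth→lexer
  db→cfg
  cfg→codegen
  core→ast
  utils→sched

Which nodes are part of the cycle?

db, cfg, sched, codegen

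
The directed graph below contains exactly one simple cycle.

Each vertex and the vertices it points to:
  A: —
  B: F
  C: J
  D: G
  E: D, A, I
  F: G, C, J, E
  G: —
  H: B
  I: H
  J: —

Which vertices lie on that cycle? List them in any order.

B, E, F, H, I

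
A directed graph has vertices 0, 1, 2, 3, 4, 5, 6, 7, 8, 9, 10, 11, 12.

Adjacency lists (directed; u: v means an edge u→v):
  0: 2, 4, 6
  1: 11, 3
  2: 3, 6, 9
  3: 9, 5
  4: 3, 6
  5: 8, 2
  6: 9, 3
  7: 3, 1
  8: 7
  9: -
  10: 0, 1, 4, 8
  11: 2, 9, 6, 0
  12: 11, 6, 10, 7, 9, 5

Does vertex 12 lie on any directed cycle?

12 lies on a cycle iff there is a path from 12 back to itself.
Exploring from 12, it never reaches itself; equivalently, its strongly connected component is a singleton.

No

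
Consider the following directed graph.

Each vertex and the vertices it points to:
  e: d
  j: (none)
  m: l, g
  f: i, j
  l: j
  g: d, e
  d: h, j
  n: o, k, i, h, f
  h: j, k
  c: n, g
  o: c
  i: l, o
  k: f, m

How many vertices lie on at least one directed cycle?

11

A vertex is on a directed cycle iff it belongs to a strongly connected component of size ≥ 2 (or has a self-loop).
The vertices on cycles are {c, d, e, f, g, h, i, k, m, n, o} — 11 in total.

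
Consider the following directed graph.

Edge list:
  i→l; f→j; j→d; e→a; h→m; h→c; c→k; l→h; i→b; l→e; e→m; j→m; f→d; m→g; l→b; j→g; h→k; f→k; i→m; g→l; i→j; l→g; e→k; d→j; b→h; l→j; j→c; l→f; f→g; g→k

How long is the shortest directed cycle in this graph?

2

For each vertex v, BFS finds the shortest path from v back to v.
The shortest such closed walk is l → g → l, length 2.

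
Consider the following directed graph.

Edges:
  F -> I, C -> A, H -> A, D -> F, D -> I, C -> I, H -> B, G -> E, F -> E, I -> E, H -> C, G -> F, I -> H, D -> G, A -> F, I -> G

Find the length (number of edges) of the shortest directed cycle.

3

For each vertex v, BFS finds the shortest path from v back to v.
The shortest such closed walk is I → G → F → I, length 3.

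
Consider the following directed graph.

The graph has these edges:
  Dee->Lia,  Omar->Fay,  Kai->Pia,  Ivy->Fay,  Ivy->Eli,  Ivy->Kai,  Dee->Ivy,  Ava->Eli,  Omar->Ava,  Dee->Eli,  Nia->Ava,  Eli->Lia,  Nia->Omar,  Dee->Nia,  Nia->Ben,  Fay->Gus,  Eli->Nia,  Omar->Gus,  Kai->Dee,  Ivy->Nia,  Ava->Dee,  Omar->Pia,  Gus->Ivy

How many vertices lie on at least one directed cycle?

9

A vertex is on a directed cycle iff it belongs to a strongly connected component of size ≥ 2 (or has a self-loop).
The vertices on cycles are {Ava, Dee, Eli, Fay, Gus, Ivy, Kai, Nia, Omar} — 9 in total.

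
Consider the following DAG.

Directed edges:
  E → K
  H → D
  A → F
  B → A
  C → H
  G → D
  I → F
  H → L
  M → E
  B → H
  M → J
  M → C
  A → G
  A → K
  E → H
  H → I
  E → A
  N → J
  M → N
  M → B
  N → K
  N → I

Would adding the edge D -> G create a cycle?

Yes

Adding D→G creates a cycle iff G can already reach D.
Path from G: G → D.
So G → … → D → G is a cycle.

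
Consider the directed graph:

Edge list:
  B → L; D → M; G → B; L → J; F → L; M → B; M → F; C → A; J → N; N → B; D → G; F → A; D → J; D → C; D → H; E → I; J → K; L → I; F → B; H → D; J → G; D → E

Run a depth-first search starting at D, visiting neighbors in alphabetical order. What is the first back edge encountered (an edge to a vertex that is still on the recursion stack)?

DFS from D (visiting neighbors in alphabetical order); mark gray on enter, black on exit:
D gray
  C gray
    A gray
    A black
  C black
  E gray
    I gray
    I black
  E black
  G gray
    B gray
      L gray
        L→I: I black — skip
        J gray
          J→G: G is gray → back edge
First back edge: J → G.

J→G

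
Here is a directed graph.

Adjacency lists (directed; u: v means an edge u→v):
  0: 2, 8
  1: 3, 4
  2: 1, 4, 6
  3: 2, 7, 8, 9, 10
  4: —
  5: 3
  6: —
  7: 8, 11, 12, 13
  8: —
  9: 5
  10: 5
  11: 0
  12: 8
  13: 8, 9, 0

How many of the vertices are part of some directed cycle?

A vertex is on a directed cycle iff it belongs to a strongly connected component of size ≥ 2 (or has a self-loop).
The vertices on cycles are {0, 1, 2, 3, 5, 7, 9, 10, 11, 13} — 10 in total.

10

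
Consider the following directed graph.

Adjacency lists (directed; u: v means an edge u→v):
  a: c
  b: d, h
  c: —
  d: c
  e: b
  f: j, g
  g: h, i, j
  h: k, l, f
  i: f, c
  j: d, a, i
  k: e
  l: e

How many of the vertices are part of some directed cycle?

9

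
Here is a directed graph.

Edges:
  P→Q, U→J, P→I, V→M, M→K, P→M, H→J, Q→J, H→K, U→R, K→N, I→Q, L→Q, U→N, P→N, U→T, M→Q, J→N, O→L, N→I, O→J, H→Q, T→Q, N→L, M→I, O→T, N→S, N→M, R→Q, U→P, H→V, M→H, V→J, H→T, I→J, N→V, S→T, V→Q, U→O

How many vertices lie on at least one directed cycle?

11

A vertex is on a directed cycle iff it belongs to a strongly connected component of size ≥ 2 (or has a self-loop).
The vertices on cycles are {H, I, J, K, L, M, N, Q, S, T, V} — 11 in total.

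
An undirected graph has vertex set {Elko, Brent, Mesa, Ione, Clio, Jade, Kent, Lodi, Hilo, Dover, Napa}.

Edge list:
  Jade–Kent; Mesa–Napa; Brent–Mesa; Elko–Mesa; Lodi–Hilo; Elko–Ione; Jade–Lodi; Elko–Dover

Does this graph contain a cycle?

No

DFS, tracking each vertex's parent; an edge to a visited non-parent vertex closes a cycle.
Start from Napa:
visit Napa (parent –)
  visit Mesa (parent Napa)
    visit Brent (parent Mesa)
      Brent–Mesa: parent, skip
    Mesa–Napa: parent, skip
    visit Elko (parent Mesa)
      visit Dover (parent Elko)
        Dover–Elko: parent, skip
      Elko–Mesa: parent, skip
      visit Ione (parent Elko)
        Ione–Elko: parent, skip
visit Clio (parent –)
visit Jade (parent –)
  visit Kent (parent Jade)
    Kent–Jade: parent, skip
  visit Lodi (parent Jade)
    Lodi–Jade: parent, skip
    visit Hilo (parent Lodi)
      Hilo–Lodi: parent, skip
No non-parent visited neighbor found — the graph is a forest.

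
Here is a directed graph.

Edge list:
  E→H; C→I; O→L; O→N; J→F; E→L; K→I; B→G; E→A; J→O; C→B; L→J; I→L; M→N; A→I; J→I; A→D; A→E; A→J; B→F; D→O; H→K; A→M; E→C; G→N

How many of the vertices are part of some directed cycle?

6

A vertex is on a directed cycle iff it belongs to a strongly connected component of size ≥ 2 (or has a self-loop).
The vertices on cycles are {A, E, I, J, L, O} — 6 in total.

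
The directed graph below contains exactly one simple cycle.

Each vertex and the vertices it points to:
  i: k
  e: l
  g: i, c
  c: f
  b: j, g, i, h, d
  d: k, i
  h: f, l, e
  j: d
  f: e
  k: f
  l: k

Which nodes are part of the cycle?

DFS with gray/black marking from e:
e gray
  l gray
    k gray
      f gray
        f→e: e is gray → back edge
Back edge closes the cycle e → l → k → f → e; its vertices are {e, f, k, l}.

e, f, k, l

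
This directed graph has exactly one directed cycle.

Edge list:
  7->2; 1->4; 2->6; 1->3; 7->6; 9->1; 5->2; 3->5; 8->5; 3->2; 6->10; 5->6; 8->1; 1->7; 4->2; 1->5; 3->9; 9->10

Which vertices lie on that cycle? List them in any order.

DFS with gray/black marking from 1:
1 gray
  4 gray
    2 gray
      6 gray
        10 gray
        10 black
      6 black
    2 black
  4 black
  5 gray
    5→2: 2 black — skip
    5→6: 6 black — skip
  5 black
  7 gray
    7→2: 2 black — skip
    7→6: 6 black — skip
  7 black
  3 gray
    9 gray
      9→1: 1 is gray → back edge
Back edge closes the cycle 1 → 3 → 9 → 1; its vertices are {1, 3, 9}.

1, 3, 9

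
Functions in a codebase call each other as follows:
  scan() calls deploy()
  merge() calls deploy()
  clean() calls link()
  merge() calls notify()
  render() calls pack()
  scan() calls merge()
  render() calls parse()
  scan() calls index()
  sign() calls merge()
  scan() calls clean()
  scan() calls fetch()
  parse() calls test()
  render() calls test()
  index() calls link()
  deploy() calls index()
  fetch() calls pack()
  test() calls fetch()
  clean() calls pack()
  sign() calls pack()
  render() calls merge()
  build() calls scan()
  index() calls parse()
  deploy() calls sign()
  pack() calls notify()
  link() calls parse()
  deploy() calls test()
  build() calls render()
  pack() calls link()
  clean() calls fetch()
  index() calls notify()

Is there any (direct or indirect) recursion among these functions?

Yes

DFS with white/gray/black marking, starting from render:
render gray
  parse gray
    test gray
      fetch gray
        pack gray
          notify gray
          notify black
          link gray
            link→parse: parse is gray → back edge
Back edge found, so a cycle exists: parse → test → fetch → pack → link → parse.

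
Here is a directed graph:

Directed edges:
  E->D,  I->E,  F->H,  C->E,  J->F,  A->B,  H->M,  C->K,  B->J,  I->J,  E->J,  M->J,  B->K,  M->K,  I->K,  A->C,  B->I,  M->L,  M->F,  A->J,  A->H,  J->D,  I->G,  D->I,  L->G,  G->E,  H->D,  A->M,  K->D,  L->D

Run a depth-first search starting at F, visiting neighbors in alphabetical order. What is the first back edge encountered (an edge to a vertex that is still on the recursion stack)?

E->D

DFS from F (visiting neighbors in alphabetical order); mark gray on enter, black on exit:
F gray
  H gray
    D gray
      I gray
        E gray
          E→D: D is gray → back edge
First back edge: E → D.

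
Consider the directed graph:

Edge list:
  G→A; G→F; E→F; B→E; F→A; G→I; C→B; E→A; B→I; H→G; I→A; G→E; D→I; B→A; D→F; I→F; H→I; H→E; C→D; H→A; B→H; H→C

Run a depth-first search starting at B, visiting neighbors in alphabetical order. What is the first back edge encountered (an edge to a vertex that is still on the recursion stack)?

DFS from B (visiting neighbors in alphabetical order); mark gray on enter, black on exit:
B gray
  A gray
  A black
  E gray
    E→A: A black — skip
    F gray
      F→A: A black — skip
    F black
  E black
  H gray
    H→A: A black — skip
    C gray
      C→B: B is gray → back edge
First back edge: C → B.

C->B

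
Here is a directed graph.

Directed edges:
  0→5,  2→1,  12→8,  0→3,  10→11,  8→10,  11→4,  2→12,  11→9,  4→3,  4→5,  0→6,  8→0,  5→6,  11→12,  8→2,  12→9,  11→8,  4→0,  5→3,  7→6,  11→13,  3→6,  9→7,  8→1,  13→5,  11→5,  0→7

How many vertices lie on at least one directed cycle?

5

A vertex is on a directed cycle iff it belongs to a strongly connected component of size ≥ 2 (or has a self-loop).
The vertices on cycles are {2, 8, 10, 11, 12} — 5 in total.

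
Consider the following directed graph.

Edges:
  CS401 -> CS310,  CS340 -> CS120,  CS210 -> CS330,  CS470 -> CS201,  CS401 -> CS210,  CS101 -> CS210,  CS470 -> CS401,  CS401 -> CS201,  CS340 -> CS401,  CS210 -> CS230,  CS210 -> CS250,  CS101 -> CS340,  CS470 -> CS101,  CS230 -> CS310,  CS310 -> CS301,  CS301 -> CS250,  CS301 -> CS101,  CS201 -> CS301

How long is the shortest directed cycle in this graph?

5

For each vertex v, BFS finds the shortest path from v back to v.
The shortest such closed walk is CS101 → CS210 → CS230 → CS310 → CS301 → CS101, length 5.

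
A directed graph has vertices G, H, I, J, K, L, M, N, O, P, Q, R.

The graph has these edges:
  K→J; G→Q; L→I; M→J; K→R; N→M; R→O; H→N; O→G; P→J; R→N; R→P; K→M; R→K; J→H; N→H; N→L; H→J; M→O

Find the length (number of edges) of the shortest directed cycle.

2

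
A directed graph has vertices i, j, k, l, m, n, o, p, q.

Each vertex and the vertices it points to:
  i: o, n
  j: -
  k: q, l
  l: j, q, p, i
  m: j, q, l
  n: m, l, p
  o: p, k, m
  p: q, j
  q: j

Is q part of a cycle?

q lies on a cycle iff there is a path from q back to itself.
Exploring from q, it never reaches itself; equivalently, its strongly connected component is a singleton.

No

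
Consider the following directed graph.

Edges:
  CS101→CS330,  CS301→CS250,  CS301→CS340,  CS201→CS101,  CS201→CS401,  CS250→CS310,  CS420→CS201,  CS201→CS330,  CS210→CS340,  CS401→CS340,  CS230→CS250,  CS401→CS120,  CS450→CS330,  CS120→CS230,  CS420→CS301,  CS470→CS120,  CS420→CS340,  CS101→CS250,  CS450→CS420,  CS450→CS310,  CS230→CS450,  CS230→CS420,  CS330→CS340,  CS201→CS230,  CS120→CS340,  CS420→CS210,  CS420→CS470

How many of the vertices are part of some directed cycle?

7

A vertex is on a directed cycle iff it belongs to a strongly connected component of size ≥ 2 (or has a self-loop).
The vertices on cycles are {CS120, CS201, CS230, CS401, CS420, CS450, CS470} — 7 in total.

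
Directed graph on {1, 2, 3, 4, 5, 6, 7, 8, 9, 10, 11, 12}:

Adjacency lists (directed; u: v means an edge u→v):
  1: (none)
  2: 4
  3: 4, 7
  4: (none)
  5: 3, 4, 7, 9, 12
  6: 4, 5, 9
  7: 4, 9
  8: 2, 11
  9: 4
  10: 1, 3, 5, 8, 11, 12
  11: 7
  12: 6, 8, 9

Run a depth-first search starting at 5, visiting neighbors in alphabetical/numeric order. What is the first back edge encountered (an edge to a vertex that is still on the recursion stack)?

6->5

DFS from 5 (visiting neighbors in alphabetical/numeric order); mark gray on enter, black on exit:
5 gray
  3 gray
    4 gray
    4 black
    7 gray
      7→4: 4 black — skip
      9 gray
        9→4: 4 black — skip
      9 black
    7 black
  3 black
  5→4: 4 black — skip
  5→7: 7 black — skip
  5→9: 9 black — skip
  12 gray
    6 gray
      6→4: 4 black — skip
      6→5: 5 is gray → back edge
First back edge: 6 → 5.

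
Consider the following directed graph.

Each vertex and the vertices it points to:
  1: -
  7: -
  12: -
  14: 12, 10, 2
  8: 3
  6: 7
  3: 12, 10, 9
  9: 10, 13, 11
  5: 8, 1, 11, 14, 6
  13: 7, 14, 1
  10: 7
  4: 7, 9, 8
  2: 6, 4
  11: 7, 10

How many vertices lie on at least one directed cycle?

7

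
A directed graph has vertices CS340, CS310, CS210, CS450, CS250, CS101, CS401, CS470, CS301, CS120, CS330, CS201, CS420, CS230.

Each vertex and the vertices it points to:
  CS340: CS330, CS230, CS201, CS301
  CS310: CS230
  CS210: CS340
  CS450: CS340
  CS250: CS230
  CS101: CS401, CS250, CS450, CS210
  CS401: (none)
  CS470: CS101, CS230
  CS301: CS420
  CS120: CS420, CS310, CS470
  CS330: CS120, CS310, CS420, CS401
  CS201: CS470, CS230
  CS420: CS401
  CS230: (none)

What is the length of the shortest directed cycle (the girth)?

5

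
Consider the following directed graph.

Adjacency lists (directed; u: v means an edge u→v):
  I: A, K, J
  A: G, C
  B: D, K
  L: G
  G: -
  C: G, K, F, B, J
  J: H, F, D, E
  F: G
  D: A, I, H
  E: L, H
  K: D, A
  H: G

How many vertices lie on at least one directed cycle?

7

A vertex is on a directed cycle iff it belongs to a strongly connected component of size ≥ 2 (or has a self-loop).
The vertices on cycles are {A, B, C, D, I, J, K} — 7 in total.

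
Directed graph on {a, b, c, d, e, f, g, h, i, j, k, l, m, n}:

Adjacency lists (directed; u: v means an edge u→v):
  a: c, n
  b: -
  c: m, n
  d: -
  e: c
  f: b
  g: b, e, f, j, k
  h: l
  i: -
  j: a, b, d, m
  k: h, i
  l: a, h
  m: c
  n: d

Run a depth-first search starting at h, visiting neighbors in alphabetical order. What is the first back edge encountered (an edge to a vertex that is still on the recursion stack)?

m→c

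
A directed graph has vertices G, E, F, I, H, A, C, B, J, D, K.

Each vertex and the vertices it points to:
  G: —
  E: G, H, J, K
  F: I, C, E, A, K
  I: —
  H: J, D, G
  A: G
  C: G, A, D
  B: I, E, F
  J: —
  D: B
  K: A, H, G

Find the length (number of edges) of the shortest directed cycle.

4

For each vertex v, BFS finds the shortest path from v back to v.
The shortest such closed walk is B → E → H → D → B, length 4.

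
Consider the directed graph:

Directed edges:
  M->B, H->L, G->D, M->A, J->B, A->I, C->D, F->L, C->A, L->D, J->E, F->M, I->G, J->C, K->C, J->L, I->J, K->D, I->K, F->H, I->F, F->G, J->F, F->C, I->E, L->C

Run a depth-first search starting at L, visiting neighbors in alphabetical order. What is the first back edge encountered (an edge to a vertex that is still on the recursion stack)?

F->C

DFS from L (visiting neighbors in alphabetical order); mark gray on enter, black on exit:
L gray
  C gray
    A gray
      I gray
        E gray
        E black
        F gray
          F→C: C is gray → back edge
First back edge: F → C.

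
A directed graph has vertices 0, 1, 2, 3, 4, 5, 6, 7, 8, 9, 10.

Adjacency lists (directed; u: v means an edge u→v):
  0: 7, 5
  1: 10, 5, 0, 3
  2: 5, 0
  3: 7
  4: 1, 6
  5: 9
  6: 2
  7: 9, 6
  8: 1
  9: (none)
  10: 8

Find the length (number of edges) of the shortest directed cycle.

3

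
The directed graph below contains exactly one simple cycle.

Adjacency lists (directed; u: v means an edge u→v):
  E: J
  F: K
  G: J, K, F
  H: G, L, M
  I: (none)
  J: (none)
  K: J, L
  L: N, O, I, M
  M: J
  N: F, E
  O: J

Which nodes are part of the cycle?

DFS with gray/black marking from L:
L gray
  N gray
    F gray
      K gray
        J gray
        J black
        K→L: L is gray → back edge
Back edge closes the cycle L → N → F → K → L; its vertices are {F, K, L, N}.

F, K, L, N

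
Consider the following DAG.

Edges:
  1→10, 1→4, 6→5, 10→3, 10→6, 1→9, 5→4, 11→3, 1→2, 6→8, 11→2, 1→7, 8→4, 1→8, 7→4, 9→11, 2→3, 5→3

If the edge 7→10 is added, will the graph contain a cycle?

No

Adding 7→10 creates a cycle iff 10 can already reach 7.
Explore from 10: no path reaches 7. The graph stays acyclic.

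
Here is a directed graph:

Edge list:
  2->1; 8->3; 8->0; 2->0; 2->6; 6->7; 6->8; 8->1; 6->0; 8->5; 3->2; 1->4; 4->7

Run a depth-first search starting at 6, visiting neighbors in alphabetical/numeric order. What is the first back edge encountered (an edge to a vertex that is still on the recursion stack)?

2→6

DFS from 6 (visiting neighbors in alphabetical/numeric order); mark gray on enter, black on exit:
6 gray
  0 gray
  0 black
  7 gray
  7 black
  8 gray
    8→0: 0 black — skip
    1 gray
      4 gray
        4→7: 7 black — skip
      4 black
    1 black
    3 gray
      2 gray
        2→0: 0 black — skip
        2→1: 1 black — skip
        2→6: 6 is gray → back edge
First back edge: 2 → 6.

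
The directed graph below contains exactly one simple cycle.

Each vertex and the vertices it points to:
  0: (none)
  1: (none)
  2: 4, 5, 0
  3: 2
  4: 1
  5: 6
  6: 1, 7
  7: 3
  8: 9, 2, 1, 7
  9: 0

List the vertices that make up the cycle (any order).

DFS with gray/black marking from 2:
2 gray
  4 gray
    1 gray
    1 black
  4 black
  5 gray
    6 gray
      6→1: 1 black — skip
      7 gray
        3 gray
          3→2: 2 is gray → back edge
Back edge closes the cycle 2 → 5 → 6 → 7 → 3 → 2; its vertices are {2, 3, 5, 6, 7}.

2, 3, 5, 6, 7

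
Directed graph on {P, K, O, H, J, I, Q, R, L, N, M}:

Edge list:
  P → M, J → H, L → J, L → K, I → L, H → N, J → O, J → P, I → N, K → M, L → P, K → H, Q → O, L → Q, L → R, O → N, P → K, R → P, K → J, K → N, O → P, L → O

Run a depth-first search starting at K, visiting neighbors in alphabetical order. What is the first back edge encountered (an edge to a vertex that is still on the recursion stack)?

P→K

DFS from K (visiting neighbors in alphabetical order); mark gray on enter, black on exit:
K gray
  H gray
    N gray
    N black
  H black
  J gray
    J→H: H black — skip
    O gray
      O→N: N black — skip
      P gray
        P→K: K is gray → back edge
First back edge: P → K.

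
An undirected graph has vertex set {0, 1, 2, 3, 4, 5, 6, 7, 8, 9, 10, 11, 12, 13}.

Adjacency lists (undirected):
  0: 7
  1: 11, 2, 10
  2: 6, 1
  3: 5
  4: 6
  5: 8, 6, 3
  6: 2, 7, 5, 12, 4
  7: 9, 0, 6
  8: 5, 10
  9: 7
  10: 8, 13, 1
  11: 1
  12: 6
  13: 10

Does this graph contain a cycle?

Yes

DFS, tracking each vertex's parent; an edge to a visited non-parent vertex closes a cycle.
Start from 12:
visit 12 (parent –)
  visit 6 (parent 12)
    visit 2 (parent 6)
      2–6: parent, skip
      visit 1 (parent 2)
        visit 11 (parent 1)
          11–1: parent, skip
        1–2: parent, skip
        visit 10 (parent 1)
          visit 8 (parent 10)
            visit 5 (parent 8)
              5–8: parent, skip
              5–6: 6 visited and ≠ parent → cycle
Cycle: 6 – 2 – 1 – 10 – 8 – 5 – 6.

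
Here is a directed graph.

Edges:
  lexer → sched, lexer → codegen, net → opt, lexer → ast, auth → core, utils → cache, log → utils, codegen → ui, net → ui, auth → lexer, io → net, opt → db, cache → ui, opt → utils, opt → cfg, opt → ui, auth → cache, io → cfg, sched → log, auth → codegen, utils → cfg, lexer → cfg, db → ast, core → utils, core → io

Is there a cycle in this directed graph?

No

DFS with white/gray/black marking, starting from ast:
ast gray
ast black
cfg gray
cfg black
net gray
  opt gray
    ui gray
    ui black
    db gray
      db→ast: ast black — skip
    db black
    opt→cfg: cfg black — skip
    utils gray
      cache gray
        cache→ui: ui black — skip
      cache black
      utils→cfg: cfg black — skip
    utils black
  opt black
  net→ui: ui black — skip
net black
codegen gray
  codegen→ui: ui black — skip
codegen black
lexer gray
  lexer→ast: ast black — skip
  lexer→cfg: cfg black — skip
  sched gray
    log gray
      log→utils: utils black — skip
    log black
  sched black
  lexer→codegen: codegen black — skip
lexer black
io gray
  io→net: net black — skip
  io→cfg: cfg black — skip
io black
auth gray
  auth→cache: cache black — skip
  core gray
    core→utils: utils black — skip
    core→io: io black — skip
  core black
  auth→codegen: codegen black — skip
  auth→lexer: lexer black — skip
auth black
Every edge goes to a white or black vertex — no back edge, so the graph is acyclic.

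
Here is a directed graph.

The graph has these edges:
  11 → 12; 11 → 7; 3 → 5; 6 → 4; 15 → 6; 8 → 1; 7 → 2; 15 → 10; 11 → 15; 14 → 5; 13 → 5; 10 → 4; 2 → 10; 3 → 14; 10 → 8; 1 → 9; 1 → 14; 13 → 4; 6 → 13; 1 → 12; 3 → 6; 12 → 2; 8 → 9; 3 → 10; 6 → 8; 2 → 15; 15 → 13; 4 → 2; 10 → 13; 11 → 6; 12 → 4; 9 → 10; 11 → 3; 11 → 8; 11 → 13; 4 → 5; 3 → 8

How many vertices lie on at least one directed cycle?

A vertex is on a directed cycle iff it belongs to a strongly connected component of size ≥ 2 (or has a self-loop).
The vertices on cycles are {1, 2, 4, 6, 8, 9, 10, 12, 13, 15} — 10 in total.

10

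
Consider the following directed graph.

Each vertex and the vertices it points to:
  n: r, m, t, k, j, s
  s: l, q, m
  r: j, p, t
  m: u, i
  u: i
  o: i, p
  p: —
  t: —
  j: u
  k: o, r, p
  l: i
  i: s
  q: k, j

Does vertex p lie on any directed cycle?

No

p lies on a cycle iff there is a path from p back to itself.
Exploring from p, it never reaches itself; equivalently, its strongly connected component is a singleton.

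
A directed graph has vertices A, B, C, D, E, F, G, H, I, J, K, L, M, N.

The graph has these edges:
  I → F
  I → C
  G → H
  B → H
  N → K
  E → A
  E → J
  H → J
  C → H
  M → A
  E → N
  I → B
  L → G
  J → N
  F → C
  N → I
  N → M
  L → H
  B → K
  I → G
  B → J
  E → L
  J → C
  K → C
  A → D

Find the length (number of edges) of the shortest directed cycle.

For each vertex v, BFS finds the shortest path from v back to v.
The shortest such closed walk is J → C → H → J, length 3.

3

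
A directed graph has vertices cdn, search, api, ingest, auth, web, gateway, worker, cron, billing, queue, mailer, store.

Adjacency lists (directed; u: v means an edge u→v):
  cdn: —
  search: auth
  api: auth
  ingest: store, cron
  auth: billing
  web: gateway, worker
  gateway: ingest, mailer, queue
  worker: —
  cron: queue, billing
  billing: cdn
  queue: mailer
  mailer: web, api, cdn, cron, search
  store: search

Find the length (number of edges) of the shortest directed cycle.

For each vertex v, BFS finds the shortest path from v back to v.
The shortest such closed walk is web → gateway → mailer → web, length 3.

3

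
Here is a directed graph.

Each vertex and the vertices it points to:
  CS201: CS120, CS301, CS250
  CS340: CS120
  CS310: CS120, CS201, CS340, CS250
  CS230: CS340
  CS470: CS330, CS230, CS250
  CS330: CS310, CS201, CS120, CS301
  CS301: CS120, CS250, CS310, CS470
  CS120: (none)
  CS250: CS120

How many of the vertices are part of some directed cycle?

A vertex is on a directed cycle iff it belongs to a strongly connected component of size ≥ 2 (or has a self-loop).
The vertices on cycles are {CS201, CS301, CS310, CS330, CS470} — 5 in total.

5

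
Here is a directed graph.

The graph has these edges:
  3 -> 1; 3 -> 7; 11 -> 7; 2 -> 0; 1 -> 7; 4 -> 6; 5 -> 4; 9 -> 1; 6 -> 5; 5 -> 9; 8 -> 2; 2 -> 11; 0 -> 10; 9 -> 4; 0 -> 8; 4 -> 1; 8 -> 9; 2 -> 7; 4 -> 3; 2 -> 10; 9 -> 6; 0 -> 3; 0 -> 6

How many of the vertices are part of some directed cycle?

A vertex is on a directed cycle iff it belongs to a strongly connected component of size ≥ 2 (or has a self-loop).
The vertices on cycles are {0, 2, 4, 5, 6, 8, 9} — 7 in total.

7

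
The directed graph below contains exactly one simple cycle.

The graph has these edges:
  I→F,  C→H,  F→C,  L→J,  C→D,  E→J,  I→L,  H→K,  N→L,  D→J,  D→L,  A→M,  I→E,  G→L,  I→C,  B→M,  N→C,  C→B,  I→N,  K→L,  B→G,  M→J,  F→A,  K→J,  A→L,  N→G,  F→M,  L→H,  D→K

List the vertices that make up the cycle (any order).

H, K, L

DFS with gray/black marking from H:
H gray
  K gray
    L gray
      J gray
      J black
      L→H: H is gray → back edge
Back edge closes the cycle H → K → L → H; its vertices are {H, K, L}.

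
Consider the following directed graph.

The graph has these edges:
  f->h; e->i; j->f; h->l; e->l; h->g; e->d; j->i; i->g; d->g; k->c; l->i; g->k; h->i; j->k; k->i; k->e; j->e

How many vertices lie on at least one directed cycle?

A vertex is on a directed cycle iff it belongs to a strongly connected component of size ≥ 2 (or has a self-loop).
The vertices on cycles are {d, e, g, i, k, l} — 6 in total.

6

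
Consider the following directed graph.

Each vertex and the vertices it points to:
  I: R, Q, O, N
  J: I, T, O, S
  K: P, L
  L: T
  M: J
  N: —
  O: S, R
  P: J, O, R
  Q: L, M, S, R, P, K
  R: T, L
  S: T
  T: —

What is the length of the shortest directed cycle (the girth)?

For each vertex v, BFS finds the shortest path from v back to v.
The shortest such closed walk is I → Q → P → J → I, length 4.

4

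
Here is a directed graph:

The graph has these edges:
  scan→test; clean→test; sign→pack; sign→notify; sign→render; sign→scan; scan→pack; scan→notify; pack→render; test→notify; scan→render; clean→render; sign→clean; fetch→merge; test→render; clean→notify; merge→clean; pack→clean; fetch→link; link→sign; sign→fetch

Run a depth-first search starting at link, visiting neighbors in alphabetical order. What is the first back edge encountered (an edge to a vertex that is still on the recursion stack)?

DFS from link (visiting neighbors in alphabetical order); mark gray on enter, black on exit:
link gray
  sign gray
    clean gray
      notify gray
      notify black
      render gray
      render black
      test gray
        test→notify: notify black — skip
        test→render: render black — skip
      test black
    clean black
    fetch gray
      fetch→link: link is gray → back edge
First back edge: fetch → link.

fetch->link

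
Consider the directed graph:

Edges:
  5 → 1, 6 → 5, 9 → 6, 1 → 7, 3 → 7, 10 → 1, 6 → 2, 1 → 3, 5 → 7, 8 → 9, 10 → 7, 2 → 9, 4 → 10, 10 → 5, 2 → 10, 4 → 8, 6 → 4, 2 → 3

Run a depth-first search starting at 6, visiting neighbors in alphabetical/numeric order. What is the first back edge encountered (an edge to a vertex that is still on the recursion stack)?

DFS from 6 (visiting neighbors in alphabetical/numeric order); mark gray on enter, black on exit:
6 gray
  2 gray
    3 gray
      7 gray
      7 black
    3 black
    9 gray
      9→6: 6 is gray → back edge
First back edge: 9 → 6.

9→6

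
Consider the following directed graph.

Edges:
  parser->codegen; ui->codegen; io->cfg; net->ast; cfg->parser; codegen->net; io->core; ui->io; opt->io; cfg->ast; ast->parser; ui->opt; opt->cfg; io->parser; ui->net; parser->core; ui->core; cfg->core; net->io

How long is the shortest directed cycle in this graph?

4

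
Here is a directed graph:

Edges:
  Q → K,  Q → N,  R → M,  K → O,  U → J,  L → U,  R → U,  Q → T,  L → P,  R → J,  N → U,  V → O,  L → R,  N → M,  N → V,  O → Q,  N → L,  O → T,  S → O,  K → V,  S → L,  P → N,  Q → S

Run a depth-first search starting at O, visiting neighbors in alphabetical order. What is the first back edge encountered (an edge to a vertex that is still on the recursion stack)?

DFS from O (visiting neighbors in alphabetical order); mark gray on enter, black on exit:
O gray
  Q gray
    K gray
      K→O: O is gray → back edge
First back edge: K → O.

K→O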